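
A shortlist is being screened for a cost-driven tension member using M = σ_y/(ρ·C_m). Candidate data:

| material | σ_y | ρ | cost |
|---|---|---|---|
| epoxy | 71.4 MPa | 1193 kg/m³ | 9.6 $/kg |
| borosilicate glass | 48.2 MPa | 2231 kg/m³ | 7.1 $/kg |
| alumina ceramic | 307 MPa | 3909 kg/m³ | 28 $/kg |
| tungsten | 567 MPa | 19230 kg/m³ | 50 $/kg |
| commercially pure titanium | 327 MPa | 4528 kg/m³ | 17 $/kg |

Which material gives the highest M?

epoxy

Per-candidate index values:
  epoxy: M = 6.23 kN·m per $
  commercially pure titanium: M = 4.25 kN·m per $
  borosilicate glass: M = 3.04 kN·m per $
  alumina ceramic: M = 2.80 kN·m per $
  tungsten: M = 0.590 kN·m per $
The maximum is for epoxy.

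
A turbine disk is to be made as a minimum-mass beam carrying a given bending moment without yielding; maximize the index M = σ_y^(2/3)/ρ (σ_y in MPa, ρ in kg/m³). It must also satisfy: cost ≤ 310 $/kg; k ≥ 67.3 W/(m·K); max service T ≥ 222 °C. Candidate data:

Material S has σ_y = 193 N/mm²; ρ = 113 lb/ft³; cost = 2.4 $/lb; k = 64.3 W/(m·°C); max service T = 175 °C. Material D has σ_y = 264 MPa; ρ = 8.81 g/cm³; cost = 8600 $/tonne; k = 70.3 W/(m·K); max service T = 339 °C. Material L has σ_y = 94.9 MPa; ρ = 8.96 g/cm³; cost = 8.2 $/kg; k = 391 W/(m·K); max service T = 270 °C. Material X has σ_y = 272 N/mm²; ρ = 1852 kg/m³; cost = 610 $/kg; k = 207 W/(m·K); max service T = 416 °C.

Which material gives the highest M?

material D

Screen on constraints: cost ≤ 310 $/kg; k ≥ 67.3 W/(m·K); max service T ≥ 222 °C. Survivors: material D, material L.
In SI units:
  material D: σ_y = 264.0 MPa, ρ = 8810 kg/m³
  material L: σ_y = 94.90 MPa, ρ = 8960 kg/m³
  material D: M = 4.67×10⁻³
  material L: M = 2.32×10⁻³
Material D ranks first.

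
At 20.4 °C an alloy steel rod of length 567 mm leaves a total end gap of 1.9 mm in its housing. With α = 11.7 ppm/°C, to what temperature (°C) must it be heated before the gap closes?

α·L₀·ΔT = 1.9 mm ⇒ ΔT = 1.9 / (11.7×10⁻⁶ × 567.0) = 286.4 K.
T = 20.4 + 286.4 = 306.8 °C.

307 °C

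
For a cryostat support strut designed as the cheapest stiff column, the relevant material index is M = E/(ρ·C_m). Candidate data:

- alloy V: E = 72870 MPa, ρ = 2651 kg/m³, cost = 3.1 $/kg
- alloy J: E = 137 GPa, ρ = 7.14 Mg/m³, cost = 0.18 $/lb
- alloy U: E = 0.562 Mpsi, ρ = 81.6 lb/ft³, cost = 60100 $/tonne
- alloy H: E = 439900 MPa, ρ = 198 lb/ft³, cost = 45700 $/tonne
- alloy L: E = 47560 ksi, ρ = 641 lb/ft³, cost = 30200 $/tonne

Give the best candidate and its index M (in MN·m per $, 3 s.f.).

Convert each candidate to consistent units, then evaluate M:
  alloy V: E = 72.87 GPa, ρ = 2651 kg/m³, cost = 3.100 $/kg
  alloy J: E = 137.0 GPa, ρ = 7140 kg/m³, cost = 0.3968 $/kg
  alloy U: E = 3.875 GPa, ρ = 1307 kg/m³, cost = 60.10 $/kg
  alloy H: E = 439.9 GPa, ρ = 3172 kg/m³, cost = 45.70 $/kg
  alloy L: E = 327.9 GPa, ρ = 10270 kg/m³, cost = 30.20 $/kg
  alloy J: M = 48.4 MN·m per $
  alloy V: M = 8.87 MN·m per $
  alloy H: M = 3.03 MN·m per $
  alloy L: M = 1.06 MN·m per $
  alloy U: M = 0.0493 MN·m per $
The maximum is for alloy J.

alloy J, M = 48.4 MN·m per $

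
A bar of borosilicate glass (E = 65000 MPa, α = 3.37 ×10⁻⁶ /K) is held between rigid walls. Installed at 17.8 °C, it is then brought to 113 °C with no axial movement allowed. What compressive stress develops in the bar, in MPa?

E = 65000 MPa = 65.00 GPa.
ΔT = 95.20 K. Constrained thermal stress σ = E·α·ΔT = 65.00×10³ MPa × 3.37×10⁻⁶ × 95.20 = 20.9 MPa (compressive).

20.9 MPa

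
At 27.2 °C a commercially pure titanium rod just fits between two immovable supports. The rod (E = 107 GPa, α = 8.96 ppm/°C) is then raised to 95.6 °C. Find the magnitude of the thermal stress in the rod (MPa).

65.6 MPa

ΔT = 68.40 K. Constrained thermal stress σ = E·α·ΔT = 107.0×10³ MPa × 8.96×10⁻⁶ × 68.40 = 65.6 MPa (compressive).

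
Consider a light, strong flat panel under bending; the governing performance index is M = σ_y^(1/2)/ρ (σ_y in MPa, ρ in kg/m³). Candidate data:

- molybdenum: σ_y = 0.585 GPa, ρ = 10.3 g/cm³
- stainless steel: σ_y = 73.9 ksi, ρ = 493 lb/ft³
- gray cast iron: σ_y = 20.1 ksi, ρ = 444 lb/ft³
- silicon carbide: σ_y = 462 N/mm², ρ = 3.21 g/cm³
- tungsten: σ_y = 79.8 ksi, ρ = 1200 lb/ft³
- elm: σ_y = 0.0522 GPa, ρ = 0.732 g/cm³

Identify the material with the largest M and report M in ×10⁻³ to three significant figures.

elm, M = 9.87×10⁻³

After converting to SI:
  molybdenum: σ_y = 585.0 MPa, ρ = 10300 kg/m³
  stainless steel: σ_y = 509.5 MPa, ρ = 7897 kg/m³
  gray cast iron: σ_y = 138.6 MPa, ρ = 7112 kg/m³
  silicon carbide: σ_y = 462.0 MPa, ρ = 3210 kg/m³
  tungsten: σ_y = 550.2 MPa, ρ = 19220 kg/m³
  elm: σ_y = 52.20 MPa, ρ = 732.0 kg/m³
  elm: M = 9.87×10⁻³
  silicon carbide: M = 6.70×10⁻³
  stainless steel: M = 2.86×10⁻³
  molybdenum: M = 2.35×10⁻³
  gray cast iron: M = 1.66×10⁻³
  tungsten: M = 1.22×10⁻³
Elm has the largest M.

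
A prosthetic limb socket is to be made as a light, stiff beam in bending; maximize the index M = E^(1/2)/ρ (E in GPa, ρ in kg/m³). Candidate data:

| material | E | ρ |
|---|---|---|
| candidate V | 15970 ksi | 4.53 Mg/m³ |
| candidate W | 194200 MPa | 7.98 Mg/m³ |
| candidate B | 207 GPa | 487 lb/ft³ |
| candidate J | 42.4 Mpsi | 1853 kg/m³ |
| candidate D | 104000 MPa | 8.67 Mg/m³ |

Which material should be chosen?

candidate J

After converting to SI:
  candidate V: E = 110.1 GPa, ρ = 4530 kg/m³
  candidate W: E = 194.2 GPa, ρ = 7980 kg/m³
  candidate B: E = 207.0 GPa, ρ = 7801 kg/m³
  candidate J: E = 292.3 GPa, ρ = 1853 kg/m³
  candidate D: E = 104.0 GPa, ρ = 8670 kg/m³
  candidate J: M = 9.23×10⁻³
  candidate V: M = 2.32×10⁻³
  candidate B: M = 1.84×10⁻³
  candidate W: M = 1.75×10⁻³
  candidate D: M = 1.18×10⁻³
Highest index: candidate J.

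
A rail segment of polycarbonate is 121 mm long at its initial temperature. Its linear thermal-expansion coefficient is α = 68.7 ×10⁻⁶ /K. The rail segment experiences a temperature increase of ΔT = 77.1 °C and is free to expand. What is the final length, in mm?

ΔL = α·L₀·ΔT = 68.7×10⁻⁶ × 121 mm × 77.10 K = 0.641 mm.
L = L₀ + ΔL = 121 + 0.641 = 121.64 mm.

121.64 mm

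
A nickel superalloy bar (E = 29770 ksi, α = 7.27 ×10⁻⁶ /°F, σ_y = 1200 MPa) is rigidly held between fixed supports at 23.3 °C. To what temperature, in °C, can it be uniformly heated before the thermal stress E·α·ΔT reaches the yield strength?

470 °C

E = 29770 ksi = 205.3 GPa.
α = 7.27×10⁻⁶/°F × 9/5 = 13.1×10⁻⁶/K.
E·α·ΔT = 1200 MPa ⇒ ΔT = 1200 / (205.3×10³ × 13.1×10⁻⁶) = 446.8 K.
T = 23.3 + 446.8 = 470.1 °C.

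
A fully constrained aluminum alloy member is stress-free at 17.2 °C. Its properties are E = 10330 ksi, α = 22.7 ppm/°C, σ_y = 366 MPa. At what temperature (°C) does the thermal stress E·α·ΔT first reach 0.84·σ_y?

207 °C

E = 10330 ksi = 71.22 GPa.
E·α·ΔT = 307.4 MPa ⇒ ΔT = 307.4 / (71.22×10³ × 22.7×10⁻⁶) = 190.2 K.
T = 17.2 + 190.2 = 207.4 °C.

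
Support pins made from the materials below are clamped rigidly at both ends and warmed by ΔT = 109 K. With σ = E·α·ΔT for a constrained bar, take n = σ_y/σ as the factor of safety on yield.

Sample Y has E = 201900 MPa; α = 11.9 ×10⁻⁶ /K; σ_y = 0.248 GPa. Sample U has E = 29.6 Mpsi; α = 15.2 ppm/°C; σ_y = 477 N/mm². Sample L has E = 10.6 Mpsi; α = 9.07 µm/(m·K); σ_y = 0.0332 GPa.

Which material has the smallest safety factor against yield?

In consistent units (E in GPa, α in ×10⁻⁶/K, σ_y in MPa):
  sample Y: E = 201.9, α = 11.9, σ_y = 248.0 → σ = 262 MPa, n = 0.947
  sample U: E = 204.1, α = 15.2, σ_y = 477.0 → σ = 338 MPa, n = 1.41
  sample L: E = 73.08, α = 9.07, σ_y = 33.20 → σ = 72.3 MPa, n = 0.459
Smallest n: sample L with n = 0.459.

sample L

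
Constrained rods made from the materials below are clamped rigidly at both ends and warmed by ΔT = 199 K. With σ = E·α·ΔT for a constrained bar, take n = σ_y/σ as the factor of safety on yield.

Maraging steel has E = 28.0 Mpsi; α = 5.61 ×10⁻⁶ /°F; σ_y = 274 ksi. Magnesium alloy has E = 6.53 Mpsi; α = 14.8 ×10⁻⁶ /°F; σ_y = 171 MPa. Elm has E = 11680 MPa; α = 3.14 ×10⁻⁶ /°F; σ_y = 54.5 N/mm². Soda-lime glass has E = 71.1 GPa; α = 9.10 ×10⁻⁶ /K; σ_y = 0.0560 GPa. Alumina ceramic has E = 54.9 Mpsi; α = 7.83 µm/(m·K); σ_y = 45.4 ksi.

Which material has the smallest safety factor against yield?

soda-lime glass

In consistent units (E in GPa, α in ×10⁻⁶/K, σ_y in MPa):
  maraging steel: E = 193.1, α = 10.1, σ_y = 1889 → σ = 388 MPa, n = 4.87
  magnesium alloy: E = 45.02, α = 26.6, σ_y = 171.0 → σ = 239 MPa, n = 0.716
  elm: E = 11.68, α = 5.65, σ_y = 54.50 → σ = 13.1 MPa, n = 4.15
  soda-lime glass: E = 71.10, α = 9.10, σ_y = 56.00 → σ = 129 MPa, n = 0.435
  alumina ceramic: E = 378.5, α = 7.83, σ_y = 313.0 → σ = 590 MPa, n = 0.531
The minimum is soda-lime glass at n = 0.435.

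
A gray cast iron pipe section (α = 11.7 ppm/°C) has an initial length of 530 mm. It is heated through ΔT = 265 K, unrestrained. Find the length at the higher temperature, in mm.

ΔL = α·L₀·ΔT = 11.7×10⁻⁶ × 530 mm × 265.0 K = 1.64 mm.
L = L₀ + ΔL = 530 + 1.64 = 531.64 mm.

531.64 mm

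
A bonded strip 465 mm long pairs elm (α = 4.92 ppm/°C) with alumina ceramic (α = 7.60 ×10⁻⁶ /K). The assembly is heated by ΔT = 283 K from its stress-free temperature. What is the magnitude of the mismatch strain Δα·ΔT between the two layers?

Δα = |4.92 − 7.60|×10⁻⁶/K = 2.68×10⁻⁶/K.
Mismatch strain = Δα·ΔT = 2.68×10⁻⁶ × 283.0 = 7.58×10⁻⁴.

7.58×10⁻⁴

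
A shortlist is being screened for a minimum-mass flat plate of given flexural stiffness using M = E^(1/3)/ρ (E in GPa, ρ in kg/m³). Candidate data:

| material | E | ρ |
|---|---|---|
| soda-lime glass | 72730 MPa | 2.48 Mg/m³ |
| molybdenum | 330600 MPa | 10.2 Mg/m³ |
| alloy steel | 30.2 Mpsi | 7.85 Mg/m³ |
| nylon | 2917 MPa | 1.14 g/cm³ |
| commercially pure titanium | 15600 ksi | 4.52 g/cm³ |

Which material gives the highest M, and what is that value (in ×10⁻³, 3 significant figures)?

soda-lime glass, M = 1.68×10⁻³

Putting every candidate on a common basis:
  soda-lime glass: E = 72.73 GPa, ρ = 2480 kg/m³
  molybdenum: E = 330.6 GPa, ρ = 10200 kg/m³
  alloy steel: E = 208.2 GPa, ρ = 7850 kg/m³
  nylon: E = 2.917 GPa, ρ = 1140 kg/m³
  commercially pure titanium: E = 107.6 GPa, ρ = 4520 kg/m³
  soda-lime glass: M = 1.68×10⁻³
  nylon: M = 1.25×10⁻³
  commercially pure titanium: M = 1.05×10⁻³
  alloy steel: M = 0.755×10⁻³
  molybdenum: M = 0.678×10⁻³
The maximum is for soda-lime glass.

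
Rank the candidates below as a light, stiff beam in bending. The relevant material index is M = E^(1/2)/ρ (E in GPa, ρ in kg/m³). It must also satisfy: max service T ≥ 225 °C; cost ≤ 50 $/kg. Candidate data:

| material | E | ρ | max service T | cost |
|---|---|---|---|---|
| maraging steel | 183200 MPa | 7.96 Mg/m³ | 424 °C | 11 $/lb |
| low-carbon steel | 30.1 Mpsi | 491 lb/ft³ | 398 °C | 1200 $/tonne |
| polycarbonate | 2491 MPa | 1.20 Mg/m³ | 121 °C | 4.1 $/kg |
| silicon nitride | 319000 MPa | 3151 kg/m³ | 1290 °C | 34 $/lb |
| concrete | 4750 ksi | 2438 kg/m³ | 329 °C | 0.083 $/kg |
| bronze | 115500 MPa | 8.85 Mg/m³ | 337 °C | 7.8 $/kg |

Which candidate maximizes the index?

Screen on constraints: max service T ≥ 225 °C; cost ≤ 50 $/kg. Survivors: maraging steel, low-carbon steel, concrete, bronze.
Putting every candidate on a common basis:
  maraging steel: E = 183.2 GPa, ρ = 7960 kg/m³
  low-carbon steel: E = 207.5 GPa, ρ = 7865 kg/m³
  concrete: E = 32.75 GPa, ρ = 2438 kg/m³
  bronze: E = 115.5 GPa, ρ = 8850 kg/m³
  concrete: M = 2.35×10⁻³
  low-carbon steel: M = 1.83×10⁻³
  maraging steel: M = 1.70×10⁻³
  bronze: M = 1.21×10⁻³
Concrete has the largest M.

concrete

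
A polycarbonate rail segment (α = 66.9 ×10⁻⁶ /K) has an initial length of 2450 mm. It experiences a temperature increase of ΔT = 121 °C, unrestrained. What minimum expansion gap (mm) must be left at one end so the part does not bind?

19.8 mm

ΔL = α·L₀·ΔT = 66.9×10⁻⁶ × 2450 mm × 121.0 K = 19.8 mm.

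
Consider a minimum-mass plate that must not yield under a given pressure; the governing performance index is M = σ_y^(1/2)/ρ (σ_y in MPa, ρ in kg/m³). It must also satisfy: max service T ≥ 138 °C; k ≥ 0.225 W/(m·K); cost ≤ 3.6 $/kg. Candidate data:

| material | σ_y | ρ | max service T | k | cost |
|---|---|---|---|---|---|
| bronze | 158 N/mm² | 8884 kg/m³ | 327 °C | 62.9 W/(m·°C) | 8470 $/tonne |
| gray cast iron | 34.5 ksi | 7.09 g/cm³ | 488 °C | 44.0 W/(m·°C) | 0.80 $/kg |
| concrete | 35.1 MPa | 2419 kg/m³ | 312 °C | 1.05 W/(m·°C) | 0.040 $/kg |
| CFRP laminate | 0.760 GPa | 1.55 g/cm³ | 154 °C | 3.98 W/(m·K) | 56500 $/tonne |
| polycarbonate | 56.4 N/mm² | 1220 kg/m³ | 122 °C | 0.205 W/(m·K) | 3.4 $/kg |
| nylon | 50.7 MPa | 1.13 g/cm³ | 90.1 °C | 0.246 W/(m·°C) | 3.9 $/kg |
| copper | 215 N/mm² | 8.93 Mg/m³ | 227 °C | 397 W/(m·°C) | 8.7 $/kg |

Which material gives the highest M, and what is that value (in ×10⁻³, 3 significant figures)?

concrete, M = 2.45×10⁻³

Screen on constraints: max service T ≥ 138 °C; k ≥ 0.225 W/(m·K); cost ≤ 3.6 $/kg. Survivors: gray cast iron, concrete.
After converting to SI:
  gray cast iron: σ_y = 237.9 MPa, ρ = 7090 kg/m³
  concrete: σ_y = 35.10 MPa, ρ = 2419 kg/m³
  concrete: M = 2.45×10⁻³
  gray cast iron: M = 2.18×10⁻³
The maximum is for concrete.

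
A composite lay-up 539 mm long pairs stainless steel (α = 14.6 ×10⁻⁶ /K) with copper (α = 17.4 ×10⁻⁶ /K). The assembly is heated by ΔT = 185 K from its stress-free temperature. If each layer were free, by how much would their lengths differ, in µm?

279 µm

Δα = |14.6 − 17.4|×10⁻⁶/K = 2.80×10⁻⁶/K.
ΔL_mismatch = Δα·L·ΔT = 2.80×10⁻⁶ × 539.0 mm × 185.0 K = 279 µm.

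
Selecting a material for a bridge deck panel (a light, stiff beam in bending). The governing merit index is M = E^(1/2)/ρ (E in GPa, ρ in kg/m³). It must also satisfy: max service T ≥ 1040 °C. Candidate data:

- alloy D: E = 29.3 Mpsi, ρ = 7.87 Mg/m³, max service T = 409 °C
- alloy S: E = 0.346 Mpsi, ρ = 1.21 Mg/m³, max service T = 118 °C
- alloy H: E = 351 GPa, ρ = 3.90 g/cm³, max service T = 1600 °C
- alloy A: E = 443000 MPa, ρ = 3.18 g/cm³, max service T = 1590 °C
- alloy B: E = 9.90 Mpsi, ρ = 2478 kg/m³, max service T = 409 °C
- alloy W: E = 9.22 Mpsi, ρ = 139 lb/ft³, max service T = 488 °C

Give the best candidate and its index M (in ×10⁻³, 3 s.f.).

alloy A, M = 6.62×10⁻³

Screen on constraints: max service T ≥ 1040 °C. Survivors: alloy H, alloy A.
After converting to SI:
  alloy H: E = 351.0 GPa, ρ = 3900 kg/m³
  alloy A: E = 443.0 GPa, ρ = 3180 kg/m³
  alloy A: M = 6.62×10⁻³
  alloy H: M = 4.80×10⁻³
The maximum is for alloy A.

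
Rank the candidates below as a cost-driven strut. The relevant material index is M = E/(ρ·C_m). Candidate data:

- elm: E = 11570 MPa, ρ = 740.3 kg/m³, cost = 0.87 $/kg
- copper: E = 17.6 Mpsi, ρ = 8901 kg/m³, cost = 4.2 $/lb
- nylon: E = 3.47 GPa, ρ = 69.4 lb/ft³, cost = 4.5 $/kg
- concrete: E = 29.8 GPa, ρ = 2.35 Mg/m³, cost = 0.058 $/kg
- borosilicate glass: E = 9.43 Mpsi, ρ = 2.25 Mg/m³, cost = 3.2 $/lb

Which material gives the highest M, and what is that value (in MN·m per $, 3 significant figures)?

Normalizing units and computing the index:
  elm: E = 11.57 GPa, ρ = 740.3 kg/m³, cost = 0.8700 $/kg
  copper: E = 121.3 GPa, ρ = 8901 kg/m³, cost = 9.259 $/kg
  nylon: E = 3.470 GPa, ρ = 1112 kg/m³, cost = 4.500 $/kg
  concrete: E = 29.80 GPa, ρ = 2350 kg/m³, cost = 0.05800 $/kg
  borosilicate glass: E = 65.02 GPa, ρ = 2250 kg/m³, cost = 7.055 $/kg
  concrete: M = 219 MN·m per $
  elm: M = 18.0 MN·m per $
  borosilicate glass: M = 4.10 MN·m per $
  copper: M = 1.47 MN·m per $
  nylon: M = 0.694 MN·m per $
Concrete ranks first.

concrete, M = 219 MN·m per $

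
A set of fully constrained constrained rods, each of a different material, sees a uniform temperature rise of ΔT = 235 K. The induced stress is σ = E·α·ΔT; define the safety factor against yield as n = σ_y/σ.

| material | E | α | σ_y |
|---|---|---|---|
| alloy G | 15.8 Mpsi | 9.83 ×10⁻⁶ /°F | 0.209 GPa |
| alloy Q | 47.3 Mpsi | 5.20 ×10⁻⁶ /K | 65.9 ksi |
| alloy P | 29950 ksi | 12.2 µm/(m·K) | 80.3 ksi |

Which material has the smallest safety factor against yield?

With everything in SI (GPa, ×10⁻⁶/K, MPa):
  alloy G: E = 108.9, α = 17.7, σ_y = 209.0 → σ = 453 MPa, n = 0.461
  alloy Q: E = 326.1, α = 5.20, σ_y = 454.4 → σ = 399 MPa, n = 1.14
  alloy P: E = 206.5, α = 12.2, σ_y = 553.6 → σ = 592 MPa, n = 0.935
Smallest n: alloy G with n = 0.461.

alloy G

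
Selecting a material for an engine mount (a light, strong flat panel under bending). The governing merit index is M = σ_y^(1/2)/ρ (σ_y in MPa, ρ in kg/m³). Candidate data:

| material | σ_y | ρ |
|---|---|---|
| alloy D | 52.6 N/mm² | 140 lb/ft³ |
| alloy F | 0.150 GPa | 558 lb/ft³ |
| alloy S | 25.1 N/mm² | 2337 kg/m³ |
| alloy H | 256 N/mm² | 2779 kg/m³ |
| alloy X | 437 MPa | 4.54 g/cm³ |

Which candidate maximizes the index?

alloy H

Putting every candidate on a common basis:
  alloy D: σ_y = 52.60 MPa, ρ = 2243 kg/m³
  alloy F: σ_y = 150.0 MPa, ρ = 8938 kg/m³
  alloy S: σ_y = 25.10 MPa, ρ = 2337 kg/m³
  alloy H: σ_y = 256.0 MPa, ρ = 2779 kg/m³
  alloy X: σ_y = 437.0 MPa, ρ = 4540 kg/m³
  alloy H: M = 5.76×10⁻³
  alloy X: M = 4.60×10⁻³
  alloy D: M = 3.23×10⁻³
  alloy S: M = 2.14×10⁻³
  alloy F: M = 1.37×10⁻³
Alloy H ranks first.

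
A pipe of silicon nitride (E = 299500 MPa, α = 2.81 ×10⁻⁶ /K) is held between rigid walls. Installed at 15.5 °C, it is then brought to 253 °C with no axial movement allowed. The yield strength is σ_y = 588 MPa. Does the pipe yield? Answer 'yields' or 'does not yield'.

E = 299500 MPa = 299.5 GPa.
ΔT = 237.5 K. Constrained thermal stress σ = E·α·ΔT = 299.5×10³ MPa × 2.81×10⁻⁶ × 237.5 = 200 MPa (compressive).
Compare to σ_y = 588 MPa: σ < σ_y, so it does not yield.

does not yield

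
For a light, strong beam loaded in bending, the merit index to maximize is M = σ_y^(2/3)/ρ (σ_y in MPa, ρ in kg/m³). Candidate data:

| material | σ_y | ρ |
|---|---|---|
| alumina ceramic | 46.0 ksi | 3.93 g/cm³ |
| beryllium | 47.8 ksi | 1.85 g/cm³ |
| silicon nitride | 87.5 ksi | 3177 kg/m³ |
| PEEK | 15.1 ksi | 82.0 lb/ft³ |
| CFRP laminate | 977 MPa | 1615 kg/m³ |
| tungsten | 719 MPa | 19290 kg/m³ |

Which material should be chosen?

In SI units:
  alumina ceramic: σ_y = 317.2 MPa, ρ = 3930 kg/m³
  beryllium: σ_y = 329.6 MPa, ρ = 1850 kg/m³
  silicon nitride: σ_y = 603.3 MPa, ρ = 3177 kg/m³
  PEEK: σ_y = 104.1 MPa, ρ = 1314 kg/m³
  CFRP laminate: σ_y = 977.0 MPa, ρ = 1615 kg/m³
  tungsten: σ_y = 719.0 MPa, ρ = 19290 kg/m³
  CFRP laminate: M = 61.0×10⁻³
  beryllium: M = 25.8×10⁻³
  silicon nitride: M = 22.5×10⁻³
  PEEK: M = 16.8×10⁻³
  alumina ceramic: M = 11.8×10⁻³
  tungsten: M = 4.16×10⁻³
Highest index: CFRP laminate.

CFRP laminate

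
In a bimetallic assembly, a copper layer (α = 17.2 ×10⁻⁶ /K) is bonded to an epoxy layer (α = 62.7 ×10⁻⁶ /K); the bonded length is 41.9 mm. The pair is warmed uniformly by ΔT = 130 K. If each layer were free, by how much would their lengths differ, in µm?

248 µm

Δα = |17.2 − 62.7|×10⁻⁶/K = 45.5×10⁻⁶/K.
ΔL_mismatch = Δα·L·ΔT = 45.5×10⁻⁶ × 41.9 mm × 130.0 K = 248 µm.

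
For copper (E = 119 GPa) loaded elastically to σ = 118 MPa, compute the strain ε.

9.92×10⁻⁴

ε = σ/E = 118 / 119000 = 9.92×10⁻⁴.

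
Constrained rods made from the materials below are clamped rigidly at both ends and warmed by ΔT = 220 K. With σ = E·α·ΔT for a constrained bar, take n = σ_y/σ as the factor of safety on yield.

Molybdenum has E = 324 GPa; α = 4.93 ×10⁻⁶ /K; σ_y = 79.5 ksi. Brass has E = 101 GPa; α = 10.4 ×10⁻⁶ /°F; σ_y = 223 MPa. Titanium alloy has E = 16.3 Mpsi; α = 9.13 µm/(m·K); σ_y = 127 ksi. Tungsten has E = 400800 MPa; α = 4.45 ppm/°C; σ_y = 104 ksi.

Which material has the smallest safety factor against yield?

brass

Per material, after unit conversion:
  molybdenum: E = 324.0, α = 4.93, σ_y = 548.1 → σ = 351 MPa, n = 1.56
  brass: E = 101.0, α = 18.7, σ_y = 223.0 → σ = 416 MPa, n = 0.536
  titanium alloy: E = 112.4, α = 9.13, σ_y = 875.6 → σ = 226 MPa, n = 3.88
  tungsten: E = 400.8, α = 4.45, σ_y = 717.1 → σ = 392 MPa, n = 1.83
The minimum is brass at n = 0.536.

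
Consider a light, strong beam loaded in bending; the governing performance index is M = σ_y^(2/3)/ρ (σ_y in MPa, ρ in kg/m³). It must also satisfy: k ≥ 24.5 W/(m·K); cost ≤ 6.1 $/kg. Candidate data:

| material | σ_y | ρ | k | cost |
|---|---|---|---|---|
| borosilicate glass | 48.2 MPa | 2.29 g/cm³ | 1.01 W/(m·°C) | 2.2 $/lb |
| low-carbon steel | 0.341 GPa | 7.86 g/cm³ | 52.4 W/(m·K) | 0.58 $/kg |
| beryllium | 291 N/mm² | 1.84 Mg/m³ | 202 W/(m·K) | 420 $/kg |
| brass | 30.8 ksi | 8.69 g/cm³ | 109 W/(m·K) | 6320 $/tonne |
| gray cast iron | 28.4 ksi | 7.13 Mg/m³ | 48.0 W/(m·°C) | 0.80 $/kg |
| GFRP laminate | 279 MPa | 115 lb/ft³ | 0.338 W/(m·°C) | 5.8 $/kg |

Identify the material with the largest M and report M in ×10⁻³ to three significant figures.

Screen on constraints: k ≥ 24.5 W/(m·K); cost ≤ 6.1 $/kg. Survivors: low-carbon steel, gray cast iron.
Putting every candidate on a common basis:
  low-carbon steel: σ_y = 341.0 MPa, ρ = 7860 kg/m³
  gray cast iron: σ_y = 195.8 MPa, ρ = 7130 kg/m³
  low-carbon steel: M = 6.21×10⁻³
  gray cast iron: M = 4.73×10⁻³
Low-carbon steel has the largest M.

low-carbon steel, M = 6.21×10⁻³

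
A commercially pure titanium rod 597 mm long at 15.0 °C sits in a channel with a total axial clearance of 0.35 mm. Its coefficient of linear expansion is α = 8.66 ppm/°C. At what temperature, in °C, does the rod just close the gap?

α·L₀·ΔT = 0.35 mm ⇒ ΔT = 0.35 / (8.66×10⁻⁶ × 597.0) = 67.70 K.
T = 15.0 + 67.70 = 82.70 °C.

82.7 °C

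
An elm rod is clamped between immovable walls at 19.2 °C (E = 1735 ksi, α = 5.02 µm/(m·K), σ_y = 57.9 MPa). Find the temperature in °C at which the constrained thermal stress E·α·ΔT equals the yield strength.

E = 1735 ksi = 11.96 GPa.
E·α·ΔT = 57.90 MPa ⇒ ΔT = 57.90 / (11.96×10³ × 5.02×10⁻⁶) = 964.2 K.
T = 19.2 + 964.2 = 983.4 °C.

983 °C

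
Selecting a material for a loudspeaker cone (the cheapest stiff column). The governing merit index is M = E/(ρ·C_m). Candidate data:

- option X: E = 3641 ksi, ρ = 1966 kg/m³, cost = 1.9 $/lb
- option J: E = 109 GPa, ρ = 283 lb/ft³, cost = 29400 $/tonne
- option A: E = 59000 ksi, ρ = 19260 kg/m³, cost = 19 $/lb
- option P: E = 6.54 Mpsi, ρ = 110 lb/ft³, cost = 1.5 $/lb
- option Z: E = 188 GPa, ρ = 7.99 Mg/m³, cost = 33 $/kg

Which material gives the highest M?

option P

In SI units:
  option X: E = 25.10 GPa, ρ = 1966 kg/m³, cost = 4.189 $/kg
  option J: E = 109.0 GPa, ρ = 4533 kg/m³, cost = 29.40 $/kg
  option A: E = 406.8 GPa, ρ = 19260 kg/m³, cost = 41.89 $/kg
  option P: E = 45.09 GPa, ρ = 1762 kg/m³, cost = 3.307 $/kg
  option Z: E = 188.0 GPa, ρ = 7990 kg/m³, cost = 33.00 $/kg
  option P: M = 7.74 MN·m per $
  option X: M = 3.05 MN·m per $
  option J: M = 0.818 MN·m per $
  option Z: M = 0.713 MN·m per $
  option A: M = 0.504 MN·m per $
Option P ranks first.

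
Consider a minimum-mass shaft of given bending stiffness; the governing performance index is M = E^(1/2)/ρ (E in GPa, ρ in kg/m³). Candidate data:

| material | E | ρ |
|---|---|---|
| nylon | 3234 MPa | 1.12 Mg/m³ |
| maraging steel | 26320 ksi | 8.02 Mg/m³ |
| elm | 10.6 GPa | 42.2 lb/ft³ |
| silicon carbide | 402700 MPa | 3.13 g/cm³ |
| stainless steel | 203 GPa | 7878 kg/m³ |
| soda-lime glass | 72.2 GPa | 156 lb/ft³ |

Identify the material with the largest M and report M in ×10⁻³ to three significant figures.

Normalizing units and computing the index:
  nylon: E = 3.234 GPa, ρ = 1120 kg/m³
  maraging steel: E = 181.5 GPa, ρ = 8020 kg/m³
  elm: E = 10.60 GPa, ρ = 676.0 kg/m³
  silicon carbide: E = 402.7 GPa, ρ = 3130 kg/m³
  stainless steel: E = 203.0 GPa, ρ = 7878 kg/m³
  soda-lime glass: E = 72.20 GPa, ρ = 2499 kg/m³
  silicon carbide: M = 6.41×10⁻³
  elm: M = 4.82×10⁻³
  soda-lime glass: M = 3.40×10⁻³
  stainless steel: M = 1.81×10⁻³
  maraging steel: M = 1.68×10⁻³
  nylon: M = 1.61×10⁻³
The maximum is for silicon carbide.

silicon carbide, M = 6.41×10⁻³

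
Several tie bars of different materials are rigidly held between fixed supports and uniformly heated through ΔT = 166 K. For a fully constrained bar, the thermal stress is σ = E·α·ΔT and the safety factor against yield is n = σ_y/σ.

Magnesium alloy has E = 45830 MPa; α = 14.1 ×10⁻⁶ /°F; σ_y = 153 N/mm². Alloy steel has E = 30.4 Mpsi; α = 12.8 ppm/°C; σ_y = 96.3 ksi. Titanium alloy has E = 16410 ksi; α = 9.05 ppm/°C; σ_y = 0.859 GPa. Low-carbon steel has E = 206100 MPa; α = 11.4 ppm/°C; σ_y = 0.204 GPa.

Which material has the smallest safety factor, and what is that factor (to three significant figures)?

Converting E to GPa, α to ×10⁻⁶/K, σ_y to MPa, then σ and n for each:
  magnesium alloy: E = 45.83, α = 25.4, σ_y = 153.0 → σ = 193 MPa, n = 0.792
  alloy steel: E = 209.6, α = 12.8, σ_y = 664.0 → σ = 445 MPa, n = 1.49
  titanium alloy: E = 113.1, α = 9.05, σ_y = 859.0 → σ = 170 MPa, n = 5.05
  low-carbon steel: E = 206.1, α = 11.4, σ_y = 204.0 → σ = 390 MPa, n = 0.523
Smallest n: low-carbon steel with n = 0.523.

low-carbon steel, n = 0.523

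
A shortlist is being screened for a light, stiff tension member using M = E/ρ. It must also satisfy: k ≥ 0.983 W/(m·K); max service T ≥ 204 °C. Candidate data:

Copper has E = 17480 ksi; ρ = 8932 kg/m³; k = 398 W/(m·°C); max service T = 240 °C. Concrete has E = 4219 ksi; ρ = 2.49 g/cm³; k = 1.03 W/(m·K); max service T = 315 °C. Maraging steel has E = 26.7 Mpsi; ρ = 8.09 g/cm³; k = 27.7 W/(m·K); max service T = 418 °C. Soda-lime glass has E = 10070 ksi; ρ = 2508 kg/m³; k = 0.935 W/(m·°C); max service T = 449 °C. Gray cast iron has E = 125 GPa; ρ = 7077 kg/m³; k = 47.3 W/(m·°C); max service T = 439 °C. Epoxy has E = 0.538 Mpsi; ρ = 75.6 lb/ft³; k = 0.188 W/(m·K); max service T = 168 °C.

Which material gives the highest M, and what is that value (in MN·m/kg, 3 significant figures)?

Screen on constraints: k ≥ 0.983 W/(m·K); max service T ≥ 204 °C. Survivors: copper, concrete, maraging steel, gray cast iron.
Convert each candidate to consistent units, then evaluate M:
  copper: E = 120.5 GPa, ρ = 8932 kg/m³
  concrete: E = 29.09 GPa, ρ = 2490 kg/m³
  maraging steel: E = 184.1 GPa, ρ = 8090 kg/m³
  gray cast iron: E = 125.0 GPa, ρ = 7077 kg/m³
  maraging steel: M = 22.8 MN·m/kg
  gray cast iron: M = 17.7 MN·m/kg
  copper: M = 13.5 MN·m/kg
  concrete: M = 11.7 MN·m/kg
Maraging steel ranks first.

maraging steel, M = 22.8 MN·m/kg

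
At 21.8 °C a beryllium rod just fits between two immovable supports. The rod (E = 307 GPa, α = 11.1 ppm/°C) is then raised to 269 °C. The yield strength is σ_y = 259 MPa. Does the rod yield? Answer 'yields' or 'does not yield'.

yields

ΔT = 247.2 K. Constrained thermal stress σ = E·α·ΔT = 307.0×10³ MPa × 11.1×10⁻⁶ × 247.2 = 842 MPa (compressive).
Compare to σ_y = 259 MPa: σ ≥ σ_y, so it yields.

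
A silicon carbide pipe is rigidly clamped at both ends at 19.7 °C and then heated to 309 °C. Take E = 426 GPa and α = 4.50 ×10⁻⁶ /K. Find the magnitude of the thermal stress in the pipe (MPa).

ΔT = 289.3 K. Constrained thermal stress σ = E·α·ΔT = 426.0×10³ MPa × 4.50×10⁻⁶ × 289.3 = 555 MPa (compressive).

555 MPa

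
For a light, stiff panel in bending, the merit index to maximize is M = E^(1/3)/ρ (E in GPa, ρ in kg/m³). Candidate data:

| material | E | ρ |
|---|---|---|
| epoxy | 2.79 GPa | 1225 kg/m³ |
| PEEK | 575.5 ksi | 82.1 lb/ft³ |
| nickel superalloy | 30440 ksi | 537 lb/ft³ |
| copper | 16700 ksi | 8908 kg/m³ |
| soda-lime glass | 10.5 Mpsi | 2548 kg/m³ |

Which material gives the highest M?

In SI units:
  epoxy: E = 2.790 GPa, ρ = 1225 kg/m³
  PEEK: E = 3.968 GPa, ρ = 1315 kg/m³
  nickel superalloy: E = 209.9 GPa, ρ = 8602 kg/m³
  copper: E = 115.1 GPa, ρ = 8908 kg/m³
  soda-lime glass: E = 72.39 GPa, ρ = 2548 kg/m³
  soda-lime glass: M = 1.64×10⁻³
  PEEK: M = 1.20×10⁻³
  epoxy: M = 1.15×10⁻³
  nickel superalloy: M = 0.691×10⁻³
  copper: M = 0.546×10⁻³
Highest index: soda-lime glass.

soda-lime glass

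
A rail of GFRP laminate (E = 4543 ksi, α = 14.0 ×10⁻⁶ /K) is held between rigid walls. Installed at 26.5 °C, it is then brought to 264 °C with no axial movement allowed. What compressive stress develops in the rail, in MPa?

E = 4543 ksi = 31.32 GPa.
ΔT = 237.5 K. Constrained thermal stress σ = E·α·ΔT = 31.32×10³ MPa × 14.0×10⁻⁶ × 237.5 = 104 MPa (compressive).

104 MPa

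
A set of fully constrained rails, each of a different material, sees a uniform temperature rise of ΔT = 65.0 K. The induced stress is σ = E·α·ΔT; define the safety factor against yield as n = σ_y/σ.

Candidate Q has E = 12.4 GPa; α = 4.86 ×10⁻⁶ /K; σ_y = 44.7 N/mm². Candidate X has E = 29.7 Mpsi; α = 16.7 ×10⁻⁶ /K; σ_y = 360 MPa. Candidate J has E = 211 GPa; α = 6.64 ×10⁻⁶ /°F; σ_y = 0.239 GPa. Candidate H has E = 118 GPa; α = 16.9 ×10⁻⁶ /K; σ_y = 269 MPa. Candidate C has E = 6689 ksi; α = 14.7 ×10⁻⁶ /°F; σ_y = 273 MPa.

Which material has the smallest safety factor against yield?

candidate J

With everything in SI (GPa, ×10⁻⁶/K, MPa):
  candidate Q: E = 12.40, α = 4.86, σ_y = 44.70 → σ = 3.92 MPa, n = 11.4
  candidate X: E = 204.8, α = 16.7, σ_y = 360.0 → σ = 222 MPa, n = 1.62
  candidate J: E = 211.0, α = 12.0, σ_y = 239.0 → σ = 164 MPa, n = 1.46
  candidate H: E = 118.0, α = 16.9, σ_y = 269.0 → σ = 130 MPa, n = 2.08
  candidate C: E = 46.12, α = 26.5, σ_y = 273.0 → σ = 79.3 MPa, n = 3.44
Candidate J has the lowest safety factor, n = 1.46.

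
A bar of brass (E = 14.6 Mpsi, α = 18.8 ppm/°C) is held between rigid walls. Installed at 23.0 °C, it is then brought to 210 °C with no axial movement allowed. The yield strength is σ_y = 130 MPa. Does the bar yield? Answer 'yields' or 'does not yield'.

yields

E = 14.6 Mpsi = 100.7 GPa.
ΔT = 187.0 K. Constrained thermal stress σ = E·α·ΔT = 100.7×10³ MPa × 18.8×10⁻⁶ × 187.0 = 354 MPa (compressive).
Compare to σ_y = 130 MPa: σ ≥ σ_y, so it yields.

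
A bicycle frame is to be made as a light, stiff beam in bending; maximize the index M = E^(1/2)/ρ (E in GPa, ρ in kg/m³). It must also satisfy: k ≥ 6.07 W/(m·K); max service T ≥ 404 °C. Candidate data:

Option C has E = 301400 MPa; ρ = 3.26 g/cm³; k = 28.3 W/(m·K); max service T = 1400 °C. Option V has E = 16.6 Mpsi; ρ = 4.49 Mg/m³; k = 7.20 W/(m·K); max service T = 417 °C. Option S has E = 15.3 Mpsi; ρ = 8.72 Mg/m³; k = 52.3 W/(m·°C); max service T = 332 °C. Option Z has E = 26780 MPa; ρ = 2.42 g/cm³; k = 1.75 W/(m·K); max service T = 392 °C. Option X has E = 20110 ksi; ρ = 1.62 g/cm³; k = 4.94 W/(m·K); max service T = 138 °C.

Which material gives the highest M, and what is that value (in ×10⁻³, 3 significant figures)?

Screen on constraints: k ≥ 6.07 W/(m·K); max service T ≥ 404 °C. Survivors: option C, option V.
Putting every candidate on a common basis:
  option C: E = 301.4 GPa, ρ = 3260 kg/m³
  option V: E = 114.5 GPa, ρ = 4490 kg/m³
  option C: M = 5.33×10⁻³
  option V: M = 2.38×10⁻³
The maximum is for option C.

option C, M = 5.33×10⁻³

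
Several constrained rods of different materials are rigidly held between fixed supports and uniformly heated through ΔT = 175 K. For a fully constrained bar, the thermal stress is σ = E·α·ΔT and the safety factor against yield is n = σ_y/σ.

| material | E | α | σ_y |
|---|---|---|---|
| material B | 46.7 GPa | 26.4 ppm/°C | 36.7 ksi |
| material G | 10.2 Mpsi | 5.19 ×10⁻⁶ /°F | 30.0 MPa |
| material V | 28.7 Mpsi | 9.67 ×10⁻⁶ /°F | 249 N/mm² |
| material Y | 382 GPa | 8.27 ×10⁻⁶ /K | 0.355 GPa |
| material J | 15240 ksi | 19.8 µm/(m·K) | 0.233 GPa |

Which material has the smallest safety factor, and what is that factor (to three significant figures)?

material G, n = 0.261

Converting E to GPa, α to ×10⁻⁶/K, σ_y to MPa, then σ and n for each:
  material B: E = 46.70, α = 26.4, σ_y = 253.0 → σ = 216 MPa, n = 1.17
  material G: E = 70.33, α = 9.34, σ_y = 30.00 → σ = 115 MPa, n = 0.261
  material V: E = 197.9, α = 17.4, σ_y = 249.0 → σ = 603 MPa, n = 0.413
  material Y: E = 382.0, α = 8.27, σ_y = 355.0 → σ = 553 MPa, n = 0.642
  material J: E = 105.1, α = 19.8, σ_y = 233.0 → σ = 364 MPa, n = 0.640
Material G has the lowest safety factor, n = 0.261.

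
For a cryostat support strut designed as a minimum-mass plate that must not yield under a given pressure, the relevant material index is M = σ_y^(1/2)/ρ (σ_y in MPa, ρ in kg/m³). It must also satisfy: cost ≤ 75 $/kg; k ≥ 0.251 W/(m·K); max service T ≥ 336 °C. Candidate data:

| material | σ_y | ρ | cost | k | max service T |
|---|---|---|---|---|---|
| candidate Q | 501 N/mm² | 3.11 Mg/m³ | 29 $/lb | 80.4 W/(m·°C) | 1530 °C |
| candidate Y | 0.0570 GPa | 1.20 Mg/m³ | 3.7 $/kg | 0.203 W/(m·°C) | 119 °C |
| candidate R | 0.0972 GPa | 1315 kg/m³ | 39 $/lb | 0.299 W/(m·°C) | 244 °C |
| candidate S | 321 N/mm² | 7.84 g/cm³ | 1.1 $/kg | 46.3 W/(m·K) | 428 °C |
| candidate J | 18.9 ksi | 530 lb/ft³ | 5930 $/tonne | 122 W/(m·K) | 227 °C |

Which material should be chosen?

Screen on constraints: cost ≤ 75 $/kg; k ≥ 0.251 W/(m·K); max service T ≥ 336 °C. Survivors: candidate Q, candidate S.
In SI units:
  candidate Q: σ_y = 501.0 MPa, ρ = 3110 kg/m³
  candidate S: σ_y = 321.0 MPa, ρ = 7840 kg/m³
  candidate Q: M = 7.20×10⁻³
  candidate S: M = 2.29×10⁻³
Candidate Q has the largest M.

candidate Q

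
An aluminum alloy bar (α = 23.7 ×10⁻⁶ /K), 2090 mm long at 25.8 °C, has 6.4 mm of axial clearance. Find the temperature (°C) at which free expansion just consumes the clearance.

155 °C

α·L₀·ΔT = 6.4 mm ⇒ ΔT = 6.4 / (23.7×10⁻⁶ × 2090.0) = 129.2 K.
T = 25.8 + 129.2 = 155.0 °C.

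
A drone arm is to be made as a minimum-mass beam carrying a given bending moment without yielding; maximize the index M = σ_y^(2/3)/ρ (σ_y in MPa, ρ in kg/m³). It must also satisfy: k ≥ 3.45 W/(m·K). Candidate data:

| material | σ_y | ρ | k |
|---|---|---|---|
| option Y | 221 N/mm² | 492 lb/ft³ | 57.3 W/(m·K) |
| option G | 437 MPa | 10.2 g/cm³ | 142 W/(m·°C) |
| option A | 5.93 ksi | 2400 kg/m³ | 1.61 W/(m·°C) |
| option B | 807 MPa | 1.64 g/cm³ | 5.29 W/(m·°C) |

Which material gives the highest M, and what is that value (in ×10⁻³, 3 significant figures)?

option B, M = 52.9×10⁻³

Screen on constraints: k ≥ 3.45 W/(m·K). Survivors: option Y, option G, option B.
After converting to SI:
  option Y: σ_y = 221.0 MPa, ρ = 7881 kg/m³
  option G: σ_y = 437.0 MPa, ρ = 10200 kg/m³
  option B: σ_y = 807.0 MPa, ρ = 1640 kg/m³
  option B: M = 52.9×10⁻³
  option G: M = 5.65×10⁻³
  option Y: M = 4.64×10⁻³
The maximum is for option B.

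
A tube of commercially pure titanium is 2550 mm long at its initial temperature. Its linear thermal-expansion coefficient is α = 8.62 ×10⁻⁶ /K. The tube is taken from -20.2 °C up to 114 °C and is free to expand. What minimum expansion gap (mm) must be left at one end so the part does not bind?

2.95 mm

ΔT = 114 − (-20.2) = 134.2 K.
ΔL = α·L₀·ΔT = 8.62×10⁻⁶ × 2550 mm × 134.2 K = 2.95 mm.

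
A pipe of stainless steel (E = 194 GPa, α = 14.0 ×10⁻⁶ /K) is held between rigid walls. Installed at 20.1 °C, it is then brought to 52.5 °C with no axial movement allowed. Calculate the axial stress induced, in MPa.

ΔT = 32.40 K. Constrained thermal stress σ = E·α·ΔT = 194.0×10³ MPa × 14.0×10⁻⁶ × 32.40 = 88.0 MPa (compressive).

88.0 MPa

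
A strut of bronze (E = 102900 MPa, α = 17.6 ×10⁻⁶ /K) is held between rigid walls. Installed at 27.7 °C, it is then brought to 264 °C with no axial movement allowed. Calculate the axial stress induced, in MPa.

428 MPa

E = 102900 MPa = 102.9 GPa.
ΔT = 236.3 K. Constrained thermal stress σ = E·α·ΔT = 102.9×10³ MPa × 17.6×10⁻⁶ × 236.3 = 428 MPa (compressive).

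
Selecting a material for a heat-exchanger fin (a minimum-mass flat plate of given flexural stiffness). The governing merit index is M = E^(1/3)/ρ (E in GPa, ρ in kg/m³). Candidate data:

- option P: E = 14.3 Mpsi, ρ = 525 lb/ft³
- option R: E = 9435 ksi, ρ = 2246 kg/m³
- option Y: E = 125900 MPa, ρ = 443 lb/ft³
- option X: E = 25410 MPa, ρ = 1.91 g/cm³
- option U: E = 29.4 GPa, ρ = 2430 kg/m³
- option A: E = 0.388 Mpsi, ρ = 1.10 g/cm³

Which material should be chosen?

option R

In SI units:
  option P: E = 98.60 GPa, ρ = 8410 kg/m³
  option R: E = 65.05 GPa, ρ = 2246 kg/m³
  option Y: E = 125.9 GPa, ρ = 7096 kg/m³
  option X: E = 25.41 GPa, ρ = 1910 kg/m³
  option U: E = 29.40 GPa, ρ = 2430 kg/m³
  option A: E = 2.675 GPa, ρ = 1100 kg/m³
  option R: M = 1.79×10⁻³
  option X: M = 1.54×10⁻³
  option U: M = 1.27×10⁻³
  option A: M = 1.26×10⁻³
  option Y: M = 0.706×10⁻³
  option P: M = 0.549×10⁻³
Option R has the largest M.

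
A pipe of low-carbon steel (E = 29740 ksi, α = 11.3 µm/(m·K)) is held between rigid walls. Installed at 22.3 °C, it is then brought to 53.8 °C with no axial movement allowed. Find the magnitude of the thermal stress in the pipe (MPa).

E = 29740 ksi = 205.1 GPa.
ΔT = 31.50 K. Constrained thermal stress σ = E·α·ΔT = 205.1×10³ MPa × 11.3×10⁻⁶ × 31.50 = 73.0 MPa (compressive).

73.0 MPa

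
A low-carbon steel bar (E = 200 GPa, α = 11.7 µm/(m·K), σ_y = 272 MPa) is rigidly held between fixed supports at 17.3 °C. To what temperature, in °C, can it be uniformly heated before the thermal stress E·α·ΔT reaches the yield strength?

134 °C

E·α·ΔT = 272.0 MPa ⇒ ΔT = 272.0 / (200.0×10³ × 11.7×10⁻⁶) = 116.2 K.
T = 17.3 + 116.2 = 133.5 °C.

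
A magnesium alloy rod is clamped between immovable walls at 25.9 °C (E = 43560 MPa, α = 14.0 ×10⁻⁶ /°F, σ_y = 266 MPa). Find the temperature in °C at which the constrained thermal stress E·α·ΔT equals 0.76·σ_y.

E = 43560 MPa = 43.56 GPa.
α = 14.0×10⁻⁶/°F × 9/5 = 25.2×10⁻⁶/K.
E·α·ΔT = 202.2 MPa ⇒ ΔT = 202.2 / (43.56×10³ × 25.2×10⁻⁶) = 184.2 K.
T = 25.9 + 184.2 = 210.1 °C.

210 °C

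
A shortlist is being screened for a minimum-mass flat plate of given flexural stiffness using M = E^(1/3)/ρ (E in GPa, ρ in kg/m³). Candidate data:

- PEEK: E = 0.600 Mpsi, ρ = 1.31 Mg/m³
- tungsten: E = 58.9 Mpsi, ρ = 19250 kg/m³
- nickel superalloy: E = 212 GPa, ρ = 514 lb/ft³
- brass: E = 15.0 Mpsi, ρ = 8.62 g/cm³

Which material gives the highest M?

After converting to SI:
  PEEK: E = 4.137 GPa, ρ = 1310 kg/m³
  tungsten: E = 406.1 GPa, ρ = 19250 kg/m³
  nickel superalloy: E = 212.0 GPa, ρ = 8233 kg/m³
  brass: E = 103.4 GPa, ρ = 8620 kg/m³
  PEEK: M = 1.23×10⁻³
  nickel superalloy: M = 0.724×10⁻³
  brass: M = 0.545×10⁻³
  tungsten: M = 0.385×10⁻³
PEEK ranks first.

PEEK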